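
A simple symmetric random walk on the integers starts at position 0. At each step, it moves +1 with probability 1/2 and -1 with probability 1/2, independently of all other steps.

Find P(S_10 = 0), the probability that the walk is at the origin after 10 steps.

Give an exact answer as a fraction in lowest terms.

Answer: 63/256

Derivation:
To return to 0 after 10 steps: need exactly 5 steps of +1 and 5 of -1.
Favorable paths: C(10,5) = 252
Total paths: 2^10 = 1024
P = 252/1024 = 63/256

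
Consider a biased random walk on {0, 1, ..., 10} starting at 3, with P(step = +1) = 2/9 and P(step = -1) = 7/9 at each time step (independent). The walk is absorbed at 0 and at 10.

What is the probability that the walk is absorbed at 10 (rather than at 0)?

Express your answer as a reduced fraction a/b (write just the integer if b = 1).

Answer: 8576/56494845

Derivation:
Biased walk: p = 2/9, q = 7/9, r = q/p = 7/2
Gambler's ruin: P(hit 10 before 0 | start at 3) = (1 - r^a)/(1 - r^N)
r^3 = 343/8; r^10 = 282475249/1024
P = (1 - 343/8) / (1 - 282475249/1024) = -335/8 / -282474225/1024 = 8576/56494845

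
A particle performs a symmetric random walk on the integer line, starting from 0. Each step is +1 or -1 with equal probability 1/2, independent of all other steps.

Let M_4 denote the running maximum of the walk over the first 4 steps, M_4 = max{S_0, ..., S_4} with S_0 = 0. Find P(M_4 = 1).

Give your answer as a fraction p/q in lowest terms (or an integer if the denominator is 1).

Let M_4 = max(S_0,...,S_4). Use the reflection principle: for j ≥ 1, #{paths with M_4 ≥ j} = #{S_4 ≥ j} + #{S_4 ≥ j+1}.
By reflection, #{M_4 ≥ 1} = #{S_4 ≥ 1} + #{S_4 ≥ 2} = 5 + 5 = 10.
#{M_4 ≥ 2} = #{S_4 ≥ 2} + #{S_4 ≥ 3} = 5 + 1 = 6.
#{M_4 = 1} = 10 - 6 = 4.
P(M_4 = 1) = 4/16 = 1/4

Answer: 1/4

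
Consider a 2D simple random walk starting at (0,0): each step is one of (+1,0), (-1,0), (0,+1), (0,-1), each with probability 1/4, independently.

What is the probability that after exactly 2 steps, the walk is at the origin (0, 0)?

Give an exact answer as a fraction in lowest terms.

Answer: 1/4

Derivation:
Let h be the number of horizontal steps (so 2-h are vertical). To end at (0,0) need (h+0)/2 right-steps and ((2-h)+0)/2 up-steps.
Sum over h with 0 ≤ h ≤ 2, h ≡ 0 (mod 2), 2-h ≡ 0 (mod 2):
h=0: C(2,0)·C(0,0)·C(2,1) = 1·1·2 = 2
h=2: C(2,2)·C(2,1)·C(0,0) = 1·2·1 = 2
Total favorable: 4
Total paths: 4^2 = 16
P = 4/16 = 1/4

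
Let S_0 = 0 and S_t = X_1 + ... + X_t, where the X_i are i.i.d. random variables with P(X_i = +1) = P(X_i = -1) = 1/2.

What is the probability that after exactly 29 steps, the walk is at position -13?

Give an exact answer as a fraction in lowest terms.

Answer: 4292145/536870912

Derivation:
To reach position -13 after 29 steps: need 8 steps of +1 and 21 of -1.
Favorable paths: C(29,8) = 4292145
Total paths: 2^29 = 536870912
P = 4292145/536870912 = 4292145/536870912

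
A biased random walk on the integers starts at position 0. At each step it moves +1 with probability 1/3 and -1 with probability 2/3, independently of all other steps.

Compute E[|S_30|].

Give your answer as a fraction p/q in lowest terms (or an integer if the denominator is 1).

Answer: 8572735215010/847288609443

Derivation:
S_30 takes values m ≡ 0 (mod 2) with |m| ≤ 30; P(S_30=m) = C(30,(30+m)/2) · (1/3)^((30+m)/2) · (2/3)^((30-m)/2).
Distribution: P(S=-30)=1073741824/205891132094649, P(S=-28)=5368709120/68630377364883, P(S=-26)=38923141120/68630377364883, P(S=-24)=544923975680/205891132094649, P(S=-22)=68115496960/7625597484987, P(S=-20)=177100292096/7625597484987, P(S=-18)=1106876825600/22876792454961, P(S=-16)=632501043200/7625597484987, P(S=-14)=909220249600/7625597484987, P(S=-12)=10001422745600/68630377364883, P(S=-10)=3500497960960/22876792454961, P(S=-8)=3182270873600/22876792454961, P(S=-6)=7557893324800/68630377364883, P(S=-4)=581376409600/7625597484987, P(S=-2)=352978534400/7625597484987, P(S=0)=564765655040/22876792454961, P(S=2)=88244633600/7625597484987, P(S=4)=36336025600/7625597484987, P(S=6)=118092083200/68630377364883, P(S=8)=12430745600/22876792454961, P(S=10)=3418455040/22876792454961, P(S=12)=2441753600/68630377364883, P(S=14)=55494400/7625597484987, P(S=16)=9651200/7625597484987, P(S=18)=4222400/22876792454961, P(S=20)=168896/7625597484987, P(S=22)=16240/7625597484987, P(S=24)=32480/205891132094649, P(S=26)=580/68630377364883, P(S=28)=20/68630377364883, P(S=30)=1/205891132094649
E[|S_30|] = Σ_m |m|·P(S_30=m) = 8572735215010/847288609443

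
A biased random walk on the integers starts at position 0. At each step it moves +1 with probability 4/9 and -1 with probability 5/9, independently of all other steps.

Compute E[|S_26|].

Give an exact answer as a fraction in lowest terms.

Answer: 30112993079770743824786026/6461081889226673298932241

Derivation:
S_26 takes values m ≡ 0 (mod 2) with |m| ≤ 26; P(S_26=m) = C(26,(26+m)/2) · (4/9)^((26+m)/2) · (5/9)^((26-m)/2).
Distribution: P(S=-26)=1490116119384765625/6461081889226673298932241, P(S=-24)=30994415283203125000/6461081889226673298932241, P(S=-22)=309944152832031250000/6461081889226673298932241, P(S=-20)=1983642578125000000000/6461081889226673298932241, P(S=-18)=9124755859375000000000/6461081889226673298932241, P(S=-16)=32119140625000000000000/6461081889226673298932241, P(S=-14)=89933593750000000000000/6461081889226673298932241, P(S=-12)=205562500000000000000000/6461081889226673298932241, P(S=-10)=390568750000000000000000/6461081889226673298932241, P(S=-8)=624910000000000000000000/6461081889226673298932241, P(S=-6)=849877600000000000000000/6461081889226673298932241, P(S=-4)=988948480000000000000000/6461081889226673298932241, P(S=-2)=988948480000000000000000/6461081889226673298932241, P(S=0)=852017152000000000000000/6461081889226673298932241, P(S=2)=632927027200000000000000/6461081889226673298932241, P(S=4)=405073297408000000000000/6461081889226673298932241, P(S=6)=222790313574400000000000/6461081889226673298932241, P(S=8)=104842500505600000000000/6461081889226673298932241, P(S=10)=41937000202240000000000/6461081889226673298932241, P(S=12)=14126147436544000000000/6461081889226673298932241, P(S=14)=3955321282232320000000/6461081889226673298932241, P(S=16)=904073435938816000000/6461081889226673298932241, P(S=18)=164376988352512000000/6461081889226673298932241, P(S=20)=22869841857740800000/6461081889226673298932241, P(S=22)=2286984185774080000/6461081889226673298932241, P(S=24)=146366987889541120/6461081889226673298932241, P(S=26)=4503599627370496/6461081889226673298932241
E[|S_26|] = Σ_m |m|·P(S_26=m) = 30112993079770743824786026/6461081889226673298932241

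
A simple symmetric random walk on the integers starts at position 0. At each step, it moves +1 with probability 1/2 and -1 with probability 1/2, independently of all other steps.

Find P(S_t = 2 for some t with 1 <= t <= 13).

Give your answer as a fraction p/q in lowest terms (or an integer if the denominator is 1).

Answer: 595/1024

Derivation:
Count via complement. Let g(t,s) = #length-t paths at position s with S_1..S_t all ≠ 2.
g(t,s) = g(t-1,s-1) + g(t-1,s+1) for s ≠ 2; g(t,2) = 0.
t=0: g(0,0)=1
t=1: g(1,-1)=1 g(1,1)=1
t=2: g(2,-2)=1 g(2,0)=2
t=3: g(3,-3)=1 g(3,-1)=3 g(3,1)=2
t=4: g(4,-4)=1 g(4,-2)=4 g(4,0)=5
t=5: g(5,-5)=1 g(5,-3)=5 g(5,-1)=9 g(5,1)=5
t=6: g(6,-6)=1 g(6,-4)=6 g(6,-2)=14 g(6,0)=14
t=7: g(7,-7)=1 g(7,-5)=7 g(7,-3)=20 g(7,-1)=28 g(7,1)=14
t=8: g(8,-8)=1 g(8,-6)=8 g(8,-4)=27 g(8,-2)=48 g(8,0)=42
t=9: g(9,-9)=1 g(9,-7)=9 g(9,-5)=35 g(9,-3)=75 g(9,-1)=90 g(9,1)=42
t=10: g(10,-10)=1 g(10,-8)=10 g(10,-6)=44 g(10,-4)=110 g(10,-2)=165 g(10,0)=132
t=11: g(11,-11)=1 g(11,-9)=11 g(11,-7)=54 g(11,-5)=154 g(11,-3)=275 g(11,-1)=297 g(11,1)=132
t=12: g(12,-12)=1 g(12,-10)=12 g(12,-8)=65 g(12,-6)=208 g(12,-4)=429 g(12,-2)=572 g(12,0)=429
t=13: g(13,-13)=1 g(13,-11)=13 g(13,-9)=77 g(13,-7)=273 g(13,-5)=637 g(13,-3)=1001 g(13,-1)=1001 g(13,1)=429
Paths never hitting 2: Σ_s g(13,s) = 3432
Paths hitting 2: 2^13 - 3432 = 4760
P = 4760/8192 = 595/1024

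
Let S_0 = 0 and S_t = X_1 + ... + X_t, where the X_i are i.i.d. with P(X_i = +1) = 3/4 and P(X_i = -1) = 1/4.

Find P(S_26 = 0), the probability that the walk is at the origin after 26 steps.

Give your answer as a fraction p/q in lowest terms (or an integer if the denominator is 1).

Answer: 2072739474225/562949953421312

Derivation:
To be at 0 after 26 steps: need exactly 13 steps of +1 and 13 of -1.
Number of such sequences: C(26,13) = 10400600
Each has probability (3/4)^13 · (1/4)^13 = 1594323/4503599627370496
P = 10400600 · 1594323/4503599627370496 = 2072739474225/562949953421312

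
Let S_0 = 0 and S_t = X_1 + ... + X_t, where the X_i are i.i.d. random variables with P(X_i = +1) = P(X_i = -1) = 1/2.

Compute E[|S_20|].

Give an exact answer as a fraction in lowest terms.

Answer: 230945/65536

Derivation:
S_20 takes values m ≡ 0 (mod 2) with |m| ≤ 20; P(S_20=m) = C(20,(20+m)/2)/2^20.
Total paths: 2^20 = 1048576
Distribution: P(S=-20)=1/1048576, P(S=-18)=20/1048576, P(S=-16)=190/1048576, P(S=-14)=1140/1048576, P(S=-12)=4845/1048576, P(S=-10)=15504/1048576, P(S=-8)=38760/1048576, P(S=-6)=77520/1048576, P(S=-4)=125970/1048576, P(S=-2)=167960/1048576, P(S=0)=184756/1048576, P(S=2)=167960/1048576, P(S=4)=125970/1048576, P(S=6)=77520/1048576, P(S=8)=38760/1048576, P(S=10)=15504/1048576, P(S=12)=4845/1048576, P(S=14)=1140/1048576, P(S=16)=190/1048576, P(S=18)=20/1048576, P(S=20)=1/1048576
E[|S_20|] = Σ_m |m|·P(S_20=m) = 3695120/1048576 = 230945/65536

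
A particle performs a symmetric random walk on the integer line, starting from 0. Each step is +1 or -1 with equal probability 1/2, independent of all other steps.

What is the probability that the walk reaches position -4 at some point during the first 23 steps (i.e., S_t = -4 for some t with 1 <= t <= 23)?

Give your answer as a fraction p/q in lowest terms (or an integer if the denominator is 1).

Count via complement. Let g(t,s) = #length-t paths at position s with S_1..S_t all ≠ -4.
g(t,s) = g(t-1,s-1) + g(t-1,s+1) for s ≠ -4; g(t,-4) = 0.
t=0: g(0,0)=1
t=1: g(1,-1)=1 g(1,1)=1
t=2: g(2,-2)=1 g(2,0)=2 g(2,2)=1
t=3: g(3,-3)=1 g(3,-1)=3 g(3,1)=3 g(3,3)=1
t=4: g(4,-2)=4 g(4,0)=6 g(4,2)=4 g(4,4)=1
t=5: g(5,-3)=4 g(5,-1)=10 g(5,1)=10 g(5,3)=5 g(5,5)=1
t=6: g(6,-2)=14 g(6,0)=20 g(6,2)=15 g(6,4)=6 g(6,6)=1
t=7: g(7,-3)=14 g(7,-1)=34 g(7,1)=35 g(7,3)=21 g(7,5)=7 g(7,7)=1
t=8: g(8,-2)=48 g(8,0)=69 g(8,2)=56 g(8,4)=28 g(8,6)=8 g(8,8)=1
t=9: g(9,-3)=48 g(9,-1)=117 g(9,1)=125 g(9,3)=84 g(9,5)=36 g(9,7)=9 g(9,9)=1
t=10: g(10,-2)=165 g(10,0)=242 g(10,2)=209 g(10,4)=120 g(10,6)=45 g(10,8)=10 g(10,10)=1
t=11: g(11,-3)=165 g(11,-1)=407 g(11,1)=451 g(11,3)=329 g(11,5)=165 g(11,7)=55 g(11,9)=11 g(11,11)=1
t=12: g(12,-2)=572 g(12,0)=858 g(12,2)=780 g(12,4)=494 g(12,6)=220 g(12,8)=66 g(12,10)=12 g(12,12)=1
t=13: g(13,-3)=572 g(13,-1)=1430 g(13,1)=1638 g(13,3)=1274 g(13,5)=714 g(13,7)=286 g(13,9)=78 g(13,11)=13 g(13,13)=1
t=14: g(14,-2)=2002 g(14,0)=3068 g(14,2)=2912 g(14,4)=1988 g(14,6)=1000 g(14,8)=364 g(14,10)=91 g(14,12)=14 g(14,14)=1
t=15: g(15,-3)=2002 g(15,-1)=5070 g(15,1)=5980 g(15,3)=4900 g(15,5)=2988 g(15,7)=1364 g(15,9)=455 g(15,11)=105 g(15,13)=15 g(15,15)=1
t=16: g(16,-2)=7072 g(16,0)=11050 g(16,2)=10880 g(16,4)=7888 g(16,6)=4352 g(16,8)=1819 g(16,10)=560 g(16,12)=120 g(16,14)=16 g(16,16)=1
t=17: g(17,-3)=7072 g(17,-1)=18122 g(17,1)=21930 g(17,3)=18768 g(17,5)=12240 g(17,7)=6171 g(17,9)=2379 g(17,11)=680 g(17,13)=136 g(17,15)=17 g(17,17)=1
t=18: g(18,-2)=25194 g(18,0)=40052 g(18,2)=40698 g(18,4)=31008 g(18,6)=18411 g(18,8)=8550 g(18,10)=3059 g(18,12)=816 g(18,14)=153 g(18,16)=18 g(18,18)=1
t=19: g(19,-3)=25194 g(19,-1)=65246 g(19,1)=80750 g(19,3)=71706 g(19,5)=49419 g(19,7)=26961 g(19,9)=11609 g(19,11)=3875 g(19,13)=969 g(19,15)=171 g(19,17)=19 g(19,19)=1
t=20: g(20,-2)=90440 g(20,0)=145996 g(20,2)=152456 g(20,4)=121125 g(20,6)=76380 g(20,8)=38570 g(20,10)=15484 g(20,12)=4844 g(20,14)=1140 g(20,16)=190 g(20,18)=20 g(20,20)=1
t=21: g(21,-3)=90440 g(21,-1)=236436 g(21,1)=298452 g(21,3)=273581 g(21,5)=197505 g(21,7)=114950 g(21,9)=54054 g(21,11)=20328 g(21,13)=5984 g(21,15)=1330 g(21,17)=210 g(21,19)=21 g(21,21)=1
t=22: g(22,-2)=326876 g(22,0)=534888 g(22,2)=572033 g(22,4)=471086 g(22,6)=312455 g(22,8)=169004 g(22,10)=74382 g(22,12)=26312 g(22,14)=7314 g(22,16)=1540 g(22,18)=231 g(22,20)=22 g(22,22)=1
t=23: g(23,-3)=326876 g(23,-1)=861764 g(23,1)=1106921 g(23,3)=1043119 g(23,5)=783541 g(23,7)=481459 g(23,9)=243386 g(23,11)=100694 g(23,13)=33626 g(23,15)=8854 g(23,17)=1771 g(23,19)=253 g(23,21)=23 g(23,23)=1
Paths never hitting -4: Σ_s g(23,s) = 4992288
Paths hitting -4: 2^23 - 4992288 = 3396320
P = 3396320/8388608 = 106135/262144

Answer: 106135/262144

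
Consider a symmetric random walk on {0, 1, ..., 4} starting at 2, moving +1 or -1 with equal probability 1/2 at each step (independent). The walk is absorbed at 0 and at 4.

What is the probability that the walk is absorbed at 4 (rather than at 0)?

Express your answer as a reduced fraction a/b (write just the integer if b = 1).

Symmetric walk (p = 1/2): the harmonic-function argument gives P(hit 4 before 0 | start at 2) = a/N.
P = 2/4 = 1/2

Answer: 1/2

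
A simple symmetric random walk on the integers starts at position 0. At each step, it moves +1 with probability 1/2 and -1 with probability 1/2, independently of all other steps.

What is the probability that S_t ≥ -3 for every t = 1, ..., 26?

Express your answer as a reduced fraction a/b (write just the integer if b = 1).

Answer: 2340135/4194304

Derivation:
Let f(t,s) = #length-t paths at position s with S_1..S_t all ≥ -3.
f(t,s) = f(t-1,s-1) + f(t-1,s+1) for s ≥ -3; f(t,s) = 0 for s < -3.
t=0: f(0,0)=1
t=1: f(1,-1)=1 f(1,1)=1
t=2: f(2,-2)=1 f(2,0)=2 f(2,2)=1
t=3: f(3,-3)=1 f(3,-1)=3 f(3,1)=3 f(3,3)=1
t=4: f(4,-2)=4 f(4,0)=6 f(4,2)=4 f(4,4)=1
t=5: f(5,-3)=4 f(5,-1)=10 f(5,1)=10 f(5,3)=5 f(5,5)=1
t=6: f(6,-2)=14 f(6,0)=20 f(6,2)=15 f(6,4)=6 f(6,6)=1
t=7: f(7,-3)=14 f(7,-1)=34 f(7,1)=35 f(7,3)=21 f(7,5)=7 f(7,7)=1
t=8: f(8,-2)=48 f(8,0)=69 f(8,2)=56 f(8,4)=28 f(8,6)=8 f(8,8)=1
t=9: f(9,-3)=48 f(9,-1)=117 f(9,1)=125 f(9,3)=84 f(9,5)=36 f(9,7)=9 f(9,9)=1
t=10: f(10,-2)=165 f(10,0)=242 f(10,2)=209 f(10,4)=120 f(10,6)=45 f(10,8)=10 f(10,10)=1
t=11: f(11,-3)=165 f(11,-1)=407 f(11,1)=451 f(11,3)=329 f(11,5)=165 f(11,7)=55 f(11,9)=11 f(11,11)=1
t=12: f(12,-2)=572 f(12,0)=858 f(12,2)=780 f(12,4)=494 f(12,6)=220 f(12,8)=66 f(12,10)=12 f(12,12)=1
t=13: f(13,-3)=572 f(13,-1)=1430 f(13,1)=1638 f(13,3)=1274 f(13,5)=714 f(13,7)=286 f(13,9)=78 f(13,11)=13 f(13,13)=1
t=14: f(14,-2)=2002 f(14,0)=3068 f(14,2)=2912 f(14,4)=1988 f(14,6)=1000 f(14,8)=364 f(14,10)=91 f(14,12)=14 f(14,14)=1
t=15: f(15,-3)=2002 f(15,-1)=5070 f(15,1)=5980 f(15,3)=4900 f(15,5)=2988 f(15,7)=1364 f(15,9)=455 f(15,11)=105 f(15,13)=15 f(15,15)=1
t=16: f(16,-2)=7072 f(16,0)=11050 f(16,2)=10880 f(16,4)=7888 f(16,6)=4352 f(16,8)=1819 f(16,10)=560 f(16,12)=120 f(16,14)=16 f(16,16)=1
t=17: f(17,-3)=7072 f(17,-1)=18122 f(17,1)=21930 f(17,3)=18768 f(17,5)=12240 f(17,7)=6171 f(17,9)=2379 f(17,11)=680 f(17,13)=136 f(17,15)=17 f(17,17)=1
t=18: f(18,-2)=25194 f(18,0)=40052 f(18,2)=40698 f(18,4)=31008 f(18,6)=18411 f(18,8)=8550 f(18,10)=3059 f(18,12)=816 f(18,14)=153 f(18,16)=18 f(18,18)=1
t=19: f(19,-3)=25194 f(19,-1)=65246 f(19,1)=80750 f(19,3)=71706 f(19,5)=49419 f(19,7)=26961 f(19,9)=11609 f(19,11)=3875 f(19,13)=969 f(19,15)=171 f(19,17)=19 f(19,19)=1
t=20: f(20,-2)=90440 f(20,0)=145996 f(20,2)=152456 f(20,4)=121125 f(20,6)=76380 f(20,8)=38570 f(20,10)=15484 f(20,12)=4844 f(20,14)=1140 f(20,16)=190 f(20,18)=20 f(20,20)=1
t=21: f(21,-3)=90440 f(21,-1)=236436 f(21,1)=298452 f(21,3)=273581 f(21,5)=197505 f(21,7)=114950 f(21,9)=54054 f(21,11)=20328 f(21,13)=5984 f(21,15)=1330 f(21,17)=210 f(21,19)=21 f(21,21)=1
t=22: f(22,-2)=326876 f(22,0)=534888 f(22,2)=572033 f(22,4)=471086 f(22,6)=312455 f(22,8)=169004 f(22,10)=74382 f(22,12)=26312 f(22,14)=7314 f(22,16)=1540 f(22,18)=231 f(22,20)=22 f(22,22)=1
t=23: f(23,-3)=326876 f(23,-1)=861764 f(23,1)=1106921 f(23,3)=1043119 f(23,5)=783541 f(23,7)=481459 f(23,9)=243386 f(23,11)=100694 f(23,13)=33626 f(23,15)=8854 f(23,17)=1771 f(23,19)=253 f(23,21)=23 f(23,23)=1
t=24: f(24,-2)=1188640 f(24,0)=1968685 f(24,2)=2150040 f(24,4)=1826660 f(24,6)=1265000 f(24,8)=724845 f(24,10)=344080 f(24,12)=134320 f(24,14)=42480 f(24,16)=10625 f(24,18)=2024 f(24,20)=276 f(24,22)=24 f(24,24)=1
t=25: f(25,-3)=1188640 f(25,-1)=3157325 f(25,1)=4118725 f(25,3)=3976700 f(25,5)=3091660 f(25,7)=1989845 f(25,9)=1068925 f(25,11)=478400 f(25,13)=176800 f(25,15)=53105 f(25,17)=12649 f(25,19)=2300 f(25,21)=300 f(25,23)=25 f(25,25)=1
t=26: f(26,-2)=4345965 f(26,0)=7276050 f(26,2)=8095425 f(26,4)=7068360 f(26,6)=5081505 f(26,8)=3058770 f(26,10)=1547325 f(26,12)=655200 f(26,14)=229905 f(26,16)=65754 f(26,18)=14949 f(26,20)=2600 f(26,22)=325 f(26,24)=26 f(26,26)=1
Σ_s f(26,s) = 37442160
P = 37442160/67108864 = 2340135/4194304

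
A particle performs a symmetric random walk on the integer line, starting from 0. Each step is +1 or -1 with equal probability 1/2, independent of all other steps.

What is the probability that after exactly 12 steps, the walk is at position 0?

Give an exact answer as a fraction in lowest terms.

Answer: 231/1024

Derivation:
To return to 0 after 12 steps: need exactly 6 steps of +1 and 6 of -1.
Favorable paths: C(12,6) = 924
Total paths: 2^12 = 4096
P = 924/4096 = 231/1024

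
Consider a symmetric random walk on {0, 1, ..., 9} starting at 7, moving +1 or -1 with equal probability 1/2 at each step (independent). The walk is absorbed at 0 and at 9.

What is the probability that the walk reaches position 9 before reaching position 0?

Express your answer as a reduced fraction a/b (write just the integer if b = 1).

Symmetric walk (p = 1/2): the harmonic-function argument gives P(hit 9 before 0 | start at 7) = a/N.
P = 7/9 = 7/9

Answer: 7/9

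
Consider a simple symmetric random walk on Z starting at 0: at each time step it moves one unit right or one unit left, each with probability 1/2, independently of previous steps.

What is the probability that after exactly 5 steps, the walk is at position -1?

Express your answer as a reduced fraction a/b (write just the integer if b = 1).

Answer: 5/16

Derivation:
To reach position -1 after 5 steps: need 2 steps of +1 and 3 of -1.
Favorable paths: C(5,2) = 10
Total paths: 2^5 = 32
P = 10/32 = 5/16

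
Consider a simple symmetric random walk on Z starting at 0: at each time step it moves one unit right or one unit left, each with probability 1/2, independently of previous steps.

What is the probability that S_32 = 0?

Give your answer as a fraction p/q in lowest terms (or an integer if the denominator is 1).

To return to 0 after 32 steps: need exactly 16 steps of +1 and 16 of -1.
Favorable paths: C(32,16) = 601080390
Total paths: 2^32 = 4294967296
P = 601080390/4294967296 = 300540195/2147483648

Answer: 300540195/2147483648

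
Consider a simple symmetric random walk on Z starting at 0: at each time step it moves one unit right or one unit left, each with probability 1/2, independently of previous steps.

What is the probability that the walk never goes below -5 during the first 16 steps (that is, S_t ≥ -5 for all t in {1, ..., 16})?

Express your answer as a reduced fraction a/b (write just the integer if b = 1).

Let f(t,s) = #length-t paths at position s with S_1..S_t all ≥ -5.
f(t,s) = f(t-1,s-1) + f(t-1,s+1) for s ≥ -5; f(t,s) = 0 for s < -5.
t=0: f(0,0)=1
t=1: f(1,-1)=1 f(1,1)=1
t=2: f(2,-2)=1 f(2,0)=2 f(2,2)=1
t=3: f(3,-3)=1 f(3,-1)=3 f(3,1)=3 f(3,3)=1
t=4: f(4,-4)=1 f(4,-2)=4 f(4,0)=6 f(4,2)=4 f(4,4)=1
t=5: f(5,-5)=1 f(5,-3)=5 f(5,-1)=10 f(5,1)=10 f(5,3)=5 f(5,5)=1
t=6: f(6,-4)=6 f(6,-2)=15 f(6,0)=20 f(6,2)=15 f(6,4)=6 f(6,6)=1
t=7: f(7,-5)=6 f(7,-3)=21 f(7,-1)=35 f(7,1)=35 f(7,3)=21 f(7,5)=7 f(7,7)=1
t=8: f(8,-4)=27 f(8,-2)=56 f(8,0)=70 f(8,2)=56 f(8,4)=28 f(8,6)=8 f(8,8)=1
t=9: f(9,-5)=27 f(9,-3)=83 f(9,-1)=126 f(9,1)=126 f(9,3)=84 f(9,5)=36 f(9,7)=9 f(9,9)=1
t=10: f(10,-4)=110 f(10,-2)=209 f(10,0)=252 f(10,2)=210 f(10,4)=120 f(10,6)=45 f(10,8)=10 f(10,10)=1
t=11: f(11,-5)=110 f(11,-3)=319 f(11,-1)=461 f(11,1)=462 f(11,3)=330 f(11,5)=165 f(11,7)=55 f(11,9)=11 f(11,11)=1
t=12: f(12,-4)=429 f(12,-2)=780 f(12,0)=923 f(12,2)=792 f(12,4)=495 f(12,6)=220 f(12,8)=66 f(12,10)=12 f(12,12)=1
t=13: f(13,-5)=429 f(13,-3)=1209 f(13,-1)=1703 f(13,1)=1715 f(13,3)=1287 f(13,5)=715 f(13,7)=286 f(13,9)=78 f(13,11)=13 f(13,13)=1
t=14: f(14,-4)=1638 f(14,-2)=2912 f(14,0)=3418 f(14,2)=3002 f(14,4)=2002 f(14,6)=1001 f(14,8)=364 f(14,10)=91 f(14,12)=14 f(14,14)=1
t=15: f(15,-5)=1638 f(15,-3)=4550 f(15,-1)=6330 f(15,1)=6420 f(15,3)=5004 f(15,5)=3003 f(15,7)=1365 f(15,9)=455 f(15,11)=105 f(15,13)=15 f(15,15)=1
t=16: f(16,-4)=6188 f(16,-2)=10880 f(16,0)=12750 f(16,2)=11424 f(16,4)=8007 f(16,6)=4368 f(16,8)=1820 f(16,10)=560 f(16,12)=120 f(16,14)=16 f(16,16)=1
Σ_s f(16,s) = 56134
P = 56134/65536 = 28067/32768

Answer: 28067/32768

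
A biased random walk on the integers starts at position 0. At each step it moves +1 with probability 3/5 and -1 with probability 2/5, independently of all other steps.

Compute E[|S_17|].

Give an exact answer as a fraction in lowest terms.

S_17 takes values m ≡ 1 (mod 2) with |m| ≤ 17; P(S_17=m) = C(17,(17+m)/2) · (3/5)^((17+m)/2) · (2/5)^((17-m)/2).
Distribution: P(S=-17)=131072/762939453125, P(S=-15)=3342336/762939453125, P(S=-13)=40108032/762939453125, P(S=-11)=60162048/152587890625, P(S=-9)=315850752/152587890625, P(S=-7)=6159089664/762939453125, P(S=-5)=18477268992/762939453125, P(S=-3)=43553562624/762939453125, P(S=-1)=16332585984/152587890625, P(S=1)=24498878976/152587890625, P(S=3)=146993273856/762939453125, P(S=5)=140311761408/762939453125, P(S=7)=105233821056/762939453125, P(S=9)=12142363968/152587890625, P(S=11)=5203870272/152587890625, P(S=13)=7805805408/762939453125, P(S=15)=1463588514/762939453125, P(S=17)=129140163/762939453125
E[|S_17|] = Σ_m |m|·P(S_17=m) = 665166649949/152587890625

Answer: 665166649949/152587890625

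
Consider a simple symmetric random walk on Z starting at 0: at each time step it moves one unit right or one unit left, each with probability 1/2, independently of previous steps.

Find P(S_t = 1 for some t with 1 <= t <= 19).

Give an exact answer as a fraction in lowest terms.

Count via complement. Let g(t,s) = #length-t paths at position s with S_1..S_t all ≠ 1.
g(t,s) = g(t-1,s-1) + g(t-1,s+1) for s ≠ 1; g(t,1) = 0.
t=0: g(0,0)=1
t=1: g(1,-1)=1
t=2: g(2,-2)=1 g(2,0)=1
t=3: g(3,-3)=1 g(3,-1)=2
t=4: g(4,-4)=1 g(4,-2)=3 g(4,0)=2
t=5: g(5,-5)=1 g(5,-3)=4 g(5,-1)=5
t=6: g(6,-6)=1 g(6,-4)=5 g(6,-2)=9 g(6,0)=5
t=7: g(7,-7)=1 g(7,-5)=6 g(7,-3)=14 g(7,-1)=14
t=8: g(8,-8)=1 g(8,-6)=7 g(8,-4)=20 g(8,-2)=28 g(8,0)=14
t=9: g(9,-9)=1 g(9,-7)=8 g(9,-5)=27 g(9,-3)=48 g(9,-1)=42
t=10: g(10,-10)=1 g(10,-8)=9 g(10,-6)=35 g(10,-4)=75 g(10,-2)=90 g(10,0)=42
t=11: g(11,-11)=1 g(11,-9)=10 g(11,-7)=44 g(11,-5)=110 g(11,-3)=165 g(11,-1)=132
t=12: g(12,-12)=1 g(12,-10)=11 g(12,-8)=54 g(12,-6)=154 g(12,-4)=275 g(12,-2)=297 g(12,0)=132
t=13: g(13,-13)=1 g(13,-11)=12 g(13,-9)=65 g(13,-7)=208 g(13,-5)=429 g(13,-3)=572 g(13,-1)=429
t=14: g(14,-14)=1 g(14,-12)=13 g(14,-10)=77 g(14,-8)=273 g(14,-6)=637 g(14,-4)=1001 g(14,-2)=1001 g(14,0)=429
t=15: g(15,-15)=1 g(15,-13)=14 g(15,-11)=90 g(15,-9)=350 g(15,-7)=910 g(15,-5)=1638 g(15,-3)=2002 g(15,-1)=1430
t=16: g(16,-16)=1 g(16,-14)=15 g(16,-12)=104 g(16,-10)=440 g(16,-8)=1260 g(16,-6)=2548 g(16,-4)=3640 g(16,-2)=3432 g(16,0)=1430
t=17: g(17,-17)=1 g(17,-15)=16 g(17,-13)=119 g(17,-11)=544 g(17,-9)=1700 g(17,-7)=3808 g(17,-5)=6188 g(17,-3)=7072 g(17,-1)=4862
t=18: g(18,-18)=1 g(18,-16)=17 g(18,-14)=135 g(18,-12)=663 g(18,-10)=2244 g(18,-8)=5508 g(18,-6)=9996 g(18,-4)=13260 g(18,-2)=11934 g(18,0)=4862
t=19: g(19,-19)=1 g(19,-17)=18 g(19,-15)=152 g(19,-13)=798 g(19,-11)=2907 g(19,-9)=7752 g(19,-7)=15504 g(19,-5)=23256 g(19,-3)=25194 g(19,-1)=16796
Paths never hitting 1: Σ_s g(19,s) = 92378
Paths hitting 1: 2^19 - 92378 = 431910
P = 431910/524288 = 215955/262144

Answer: 215955/262144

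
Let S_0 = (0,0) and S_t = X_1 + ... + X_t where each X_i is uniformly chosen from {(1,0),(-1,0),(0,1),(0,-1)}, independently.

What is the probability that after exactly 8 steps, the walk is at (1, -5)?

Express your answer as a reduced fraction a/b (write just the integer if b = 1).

Let h be the number of horizontal steps (so 8-h are vertical). To end at (1,-5) need (h+1)/2 right-steps and ((8-h)-5)/2 up-steps.
Sum over h with 1 ≤ h ≤ 3, h ≡ 1 (mod 2), 8-h ≡ 1 (mod 2):
h=1: C(8,1)·C(1,1)·C(7,1) = 8·1·7 = 56
h=3: C(8,3)·C(3,2)·C(5,0) = 56·3·1 = 168
Total favorable: 224
Total paths: 4^8 = 65536
P = 224/65536 = 7/2048

Answer: 7/2048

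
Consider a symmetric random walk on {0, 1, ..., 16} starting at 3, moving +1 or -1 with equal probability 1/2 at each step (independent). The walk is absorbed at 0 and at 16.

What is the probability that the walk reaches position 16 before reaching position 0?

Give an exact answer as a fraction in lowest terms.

Symmetric walk (p = 1/2): the harmonic-function argument gives P(hit 16 before 0 | start at 3) = a/N.
P = 3/16 = 3/16

Answer: 3/16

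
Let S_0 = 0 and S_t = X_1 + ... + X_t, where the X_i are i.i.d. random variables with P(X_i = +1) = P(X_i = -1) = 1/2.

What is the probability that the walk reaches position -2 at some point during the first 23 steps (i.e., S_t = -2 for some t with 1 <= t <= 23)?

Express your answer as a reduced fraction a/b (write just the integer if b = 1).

Answer: 1421113/2097152

Derivation:
Count via complement. Let g(t,s) = #length-t paths at position s with S_1..S_t all ≠ -2.
g(t,s) = g(t-1,s-1) + g(t-1,s+1) for s ≠ -2; g(t,-2) = 0.
t=0: g(0,0)=1
t=1: g(1,-1)=1 g(1,1)=1
t=2: g(2,0)=2 g(2,2)=1
t=3: g(3,-1)=2 g(3,1)=3 g(3,3)=1
t=4: g(4,0)=5 g(4,2)=4 g(4,4)=1
t=5: g(5,-1)=5 g(5,1)=9 g(5,3)=5 g(5,5)=1
t=6: g(6,0)=14 g(6,2)=14 g(6,4)=6 g(6,6)=1
t=7: g(7,-1)=14 g(7,1)=28 g(7,3)=20 g(7,5)=7 g(7,7)=1
t=8: g(8,0)=42 g(8,2)=48 g(8,4)=27 g(8,6)=8 g(8,8)=1
t=9: g(9,-1)=42 g(9,1)=90 g(9,3)=75 g(9,5)=35 g(9,7)=9 g(9,9)=1
t=10: g(10,0)=132 g(10,2)=165 g(10,4)=110 g(10,6)=44 g(10,8)=10 g(10,10)=1
t=11: g(11,-1)=132 g(11,1)=297 g(11,3)=275 g(11,5)=154 g(11,7)=54 g(11,9)=11 g(11,11)=1
t=12: g(12,0)=429 g(12,2)=572 g(12,4)=429 g(12,6)=208 g(12,8)=65 g(12,10)=12 g(12,12)=1
t=13: g(13,-1)=429 g(13,1)=1001 g(13,3)=1001 g(13,5)=637 g(13,7)=273 g(13,9)=77 g(13,11)=13 g(13,13)=1
t=14: g(14,0)=1430 g(14,2)=2002 g(14,4)=1638 g(14,6)=910 g(14,8)=350 g(14,10)=90 g(14,12)=14 g(14,14)=1
t=15: g(15,-1)=1430 g(15,1)=3432 g(15,3)=3640 g(15,5)=2548 g(15,7)=1260 g(15,9)=440 g(15,11)=104 g(15,13)=15 g(15,15)=1
t=16: g(16,0)=4862 g(16,2)=7072 g(16,4)=6188 g(16,6)=3808 g(16,8)=1700 g(16,10)=544 g(16,12)=119 g(16,14)=16 g(16,16)=1
t=17: g(17,-1)=4862 g(17,1)=11934 g(17,3)=13260 g(17,5)=9996 g(17,7)=5508 g(17,9)=2244 g(17,11)=663 g(17,13)=135 g(17,15)=17 g(17,17)=1
t=18: g(18,0)=16796 g(18,2)=25194 g(18,4)=23256 g(18,6)=15504 g(18,8)=7752 g(18,10)=2907 g(18,12)=798 g(18,14)=152 g(18,16)=18 g(18,18)=1
t=19: g(19,-1)=16796 g(19,1)=41990 g(19,3)=48450 g(19,5)=38760 g(19,7)=23256 g(19,9)=10659 g(19,11)=3705 g(19,13)=950 g(19,15)=170 g(19,17)=19 g(19,19)=1
t=20: g(20,0)=58786 g(20,2)=90440 g(20,4)=87210 g(20,6)=62016 g(20,8)=33915 g(20,10)=14364 g(20,12)=4655 g(20,14)=1120 g(20,16)=189 g(20,18)=20 g(20,20)=1
t=21: g(21,-1)=58786 g(21,1)=149226 g(21,3)=177650 g(21,5)=149226 g(21,7)=95931 g(21,9)=48279 g(21,11)=19019 g(21,13)=5775 g(21,15)=1309 g(21,17)=209 g(21,19)=21 g(21,21)=1
t=22: g(22,0)=208012 g(22,2)=326876 g(22,4)=326876 g(22,6)=245157 g(22,8)=144210 g(22,10)=67298 g(22,12)=24794 g(22,14)=7084 g(22,16)=1518 g(22,18)=230 g(22,20)=22 g(22,22)=1
t=23: g(23,-1)=208012 g(23,1)=534888 g(23,3)=653752 g(23,5)=572033 g(23,7)=389367 g(23,9)=211508 g(23,11)=92092 g(23,13)=31878 g(23,15)=8602 g(23,17)=1748 g(23,19)=252 g(23,21)=23 g(23,23)=1
Paths never hitting -2: Σ_s g(23,s) = 2704156
Paths hitting -2: 2^23 - 2704156 = 5684452
P = 5684452/8388608 = 1421113/2097152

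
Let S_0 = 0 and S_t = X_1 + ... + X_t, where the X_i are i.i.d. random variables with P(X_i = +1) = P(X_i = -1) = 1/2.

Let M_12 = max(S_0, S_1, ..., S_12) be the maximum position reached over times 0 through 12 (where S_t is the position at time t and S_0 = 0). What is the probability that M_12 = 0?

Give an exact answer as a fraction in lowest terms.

Let M_12 = max(S_0,...,S_12). Use the reflection principle: for j ≥ 1, #{paths with M_12 ≥ j} = #{S_12 ≥ j} + #{S_12 ≥ j+1}.
P(M_12 ≥ 0) = 1 since S_0 = 0, so #{M_12 ≥ 0} = 4096.
#{M_12 ≥ 1} = #{S_12 ≥ 1} + #{S_12 ≥ 2} = 1586 + 1586 = 3172.
#{M_12 = 0} = 4096 - 3172 = 924.
P(M_12 = 0) = 924/4096 = 231/1024

Answer: 231/1024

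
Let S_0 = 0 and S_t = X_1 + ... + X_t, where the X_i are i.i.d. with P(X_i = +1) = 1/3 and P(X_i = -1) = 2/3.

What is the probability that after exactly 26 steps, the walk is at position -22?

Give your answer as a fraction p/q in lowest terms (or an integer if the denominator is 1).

To reach position -22 after 26 steps: need 2 steps of +1 and 24 steps of -1.
Number of such sequences: C(26,2) = 325
Each has probability (1/3)^2 · (2/3)^24 = 16777216/2541865828329
P = 325 · 16777216/2541865828329 = 5452595200/2541865828329

Answer: 5452595200/2541865828329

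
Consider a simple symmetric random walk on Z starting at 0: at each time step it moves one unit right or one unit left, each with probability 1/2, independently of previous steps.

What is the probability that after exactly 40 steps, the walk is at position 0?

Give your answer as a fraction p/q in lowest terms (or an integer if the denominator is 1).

To return to 0 after 40 steps: need exactly 20 steps of +1 and 20 of -1.
Favorable paths: C(40,20) = 137846528820
Total paths: 2^40 = 1099511627776
P = 137846528820/1099511627776 = 34461632205/274877906944

Answer: 34461632205/274877906944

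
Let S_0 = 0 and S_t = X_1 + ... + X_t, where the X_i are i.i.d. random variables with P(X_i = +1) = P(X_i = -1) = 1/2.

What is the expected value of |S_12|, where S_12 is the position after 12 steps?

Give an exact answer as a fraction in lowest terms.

Answer: 693/256

Derivation:
S_12 takes values m ≡ 0 (mod 2) with |m| ≤ 12; P(S_12=m) = C(12,(12+m)/2)/2^12.
Total paths: 2^12 = 4096
Distribution: P(S=-12)=1/4096, P(S=-10)=12/4096, P(S=-8)=66/4096, P(S=-6)=220/4096, P(S=-4)=495/4096, P(S=-2)=792/4096, P(S=0)=924/4096, P(S=2)=792/4096, P(S=4)=495/4096, P(S=6)=220/4096, P(S=8)=66/4096, P(S=10)=12/4096, P(S=12)=1/4096
E[|S_12|] = Σ_m |m|·P(S_12=m) = 11088/4096 = 693/256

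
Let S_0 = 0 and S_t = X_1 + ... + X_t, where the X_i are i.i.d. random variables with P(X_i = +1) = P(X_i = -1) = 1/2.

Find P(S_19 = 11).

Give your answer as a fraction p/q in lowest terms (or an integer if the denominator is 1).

To reach position 11 after 19 steps: need 15 steps of +1 and 4 of -1.
Favorable paths: C(19,15) = 3876
Total paths: 2^19 = 524288
P = 3876/524288 = 969/131072

Answer: 969/131072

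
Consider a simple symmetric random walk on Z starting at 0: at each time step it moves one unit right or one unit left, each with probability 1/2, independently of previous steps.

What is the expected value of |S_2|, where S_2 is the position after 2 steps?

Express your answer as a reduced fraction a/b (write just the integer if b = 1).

Answer: 1

Derivation:
S_2 takes values m ≡ 0 (mod 2) with |m| ≤ 2; P(S_2=m) = C(2,(2+m)/2)/2^2.
Total paths: 2^2 = 4
Distribution: P(S=-2)=1/4, P(S=0)=2/4, P(S=2)=1/4
E[|S_2|] = Σ_m |m|·P(S_2=m) = 4/4 = 1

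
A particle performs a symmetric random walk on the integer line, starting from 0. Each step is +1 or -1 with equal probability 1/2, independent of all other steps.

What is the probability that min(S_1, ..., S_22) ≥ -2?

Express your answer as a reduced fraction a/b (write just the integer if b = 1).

Answer: 499681/1048576

Derivation:
Let f(t,s) = #length-t paths at position s with S_1..S_t all ≥ -2.
f(t,s) = f(t-1,s-1) + f(t-1,s+1) for s ≥ -2; f(t,s) = 0 for s < -2.
t=0: f(0,0)=1
t=1: f(1,-1)=1 f(1,1)=1
t=2: f(2,-2)=1 f(2,0)=2 f(2,2)=1
t=3: f(3,-1)=3 f(3,1)=3 f(3,3)=1
t=4: f(4,-2)=3 f(4,0)=6 f(4,2)=4 f(4,4)=1
t=5: f(5,-1)=9 f(5,1)=10 f(5,3)=5 f(5,5)=1
t=6: f(6,-2)=9 f(6,0)=19 f(6,2)=15 f(6,4)=6 f(6,6)=1
t=7: f(7,-1)=28 f(7,1)=34 f(7,3)=21 f(7,5)=7 f(7,7)=1
t=8: f(8,-2)=28 f(8,0)=62 f(8,2)=55 f(8,4)=28 f(8,6)=8 f(8,8)=1
t=9: f(9,-1)=90 f(9,1)=117 f(9,3)=83 f(9,5)=36 f(9,7)=9 f(9,9)=1
t=10: f(10,-2)=90 f(10,0)=207 f(10,2)=200 f(10,4)=119 f(10,6)=45 f(10,8)=10 f(10,10)=1
t=11: f(11,-1)=297 f(11,1)=407 f(11,3)=319 f(11,5)=164 f(11,7)=55 f(11,9)=11 f(11,11)=1
t=12: f(12,-2)=297 f(12,0)=704 f(12,2)=726 f(12,4)=483 f(12,6)=219 f(12,8)=66 f(12,10)=12 f(12,12)=1
t=13: f(13,-1)=1001 f(13,1)=1430 f(13,3)=1209 f(13,5)=702 f(13,7)=285 f(13,9)=78 f(13,11)=13 f(13,13)=1
t=14: f(14,-2)=1001 f(14,0)=2431 f(14,2)=2639 f(14,4)=1911 f(14,6)=987 f(14,8)=363 f(14,10)=91 f(14,12)=14 f(14,14)=1
t=15: f(15,-1)=3432 f(15,1)=5070 f(15,3)=4550 f(15,5)=2898 f(15,7)=1350 f(15,9)=454 f(15,11)=105 f(15,13)=15 f(15,15)=1
t=16: f(16,-2)=3432 f(16,0)=8502 f(16,2)=9620 f(16,4)=7448 f(16,6)=4248 f(16,8)=1804 f(16,10)=559 f(16,12)=120 f(16,14)=16 f(16,16)=1
t=17: f(17,-1)=11934 f(17,1)=18122 f(17,3)=17068 f(17,5)=11696 f(17,7)=6052 f(17,9)=2363 f(17,11)=679 f(17,13)=136 f(17,15)=17 f(17,17)=1
t=18: f(18,-2)=11934 f(18,0)=30056 f(18,2)=35190 f(18,4)=28764 f(18,6)=17748 f(18,8)=8415 f(18,10)=3042 f(18,12)=815 f(18,14)=153 f(18,16)=18 f(18,18)=1
t=19: f(19,-1)=41990 f(19,1)=65246 f(19,3)=63954 f(19,5)=46512 f(19,7)=26163 f(19,9)=11457 f(19,11)=3857 f(19,13)=968 f(19,15)=171 f(19,17)=19 f(19,19)=1
t=20: f(20,-2)=41990 f(20,0)=107236 f(20,2)=129200 f(20,4)=110466 f(20,6)=72675 f(20,8)=37620 f(20,10)=15314 f(20,12)=4825 f(20,14)=1139 f(20,16)=190 f(20,18)=20 f(20,20)=1
t=21: f(21,-1)=149226 f(21,1)=236436 f(21,3)=239666 f(21,5)=183141 f(21,7)=110295 f(21,9)=52934 f(21,11)=20139 f(21,13)=5964 f(21,15)=1329 f(21,17)=210 f(21,19)=21 f(21,21)=1
t=22: f(22,-2)=149226 f(22,0)=385662 f(22,2)=476102 f(22,4)=422807 f(22,6)=293436 f(22,8)=163229 f(22,10)=73073 f(22,12)=26103 f(22,14)=7293 f(22,16)=1539 f(22,18)=231 f(22,20)=22 f(22,22)=1
Σ_s f(22,s) = 1998724
P = 1998724/4194304 = 499681/1048576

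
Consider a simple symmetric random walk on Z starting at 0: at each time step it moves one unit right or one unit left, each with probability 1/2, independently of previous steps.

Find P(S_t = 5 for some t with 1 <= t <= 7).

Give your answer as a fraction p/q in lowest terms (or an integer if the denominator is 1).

Answer: 9/128

Derivation:
Count via complement. Let g(t,s) = #length-t paths at position s with S_1..S_t all ≠ 5.
g(t,s) = g(t-1,s-1) + g(t-1,s+1) for s ≠ 5; g(t,5) = 0.
t=0: g(0,0)=1
t=1: g(1,-1)=1 g(1,1)=1
t=2: g(2,-2)=1 g(2,0)=2 g(2,2)=1
t=3: g(3,-3)=1 g(3,-1)=3 g(3,1)=3 g(3,3)=1
t=4: g(4,-4)=1 g(4,-2)=4 g(4,0)=6 g(4,2)=4 g(4,4)=1
t=5: g(5,-5)=1 g(5,-3)=5 g(5,-1)=10 g(5,1)=10 g(5,3)=5
t=6: g(6,-6)=1 g(6,-4)=6 g(6,-2)=15 g(6,0)=20 g(6,2)=15 g(6,4)=5
t=7: g(7,-7)=1 g(7,-5)=7 g(7,-3)=21 g(7,-1)=35 g(7,1)=35 g(7,3)=20
Paths never hitting 5: Σ_s g(7,s) = 119
Paths hitting 5: 2^7 - 119 = 9
P = 9/128 = 9/128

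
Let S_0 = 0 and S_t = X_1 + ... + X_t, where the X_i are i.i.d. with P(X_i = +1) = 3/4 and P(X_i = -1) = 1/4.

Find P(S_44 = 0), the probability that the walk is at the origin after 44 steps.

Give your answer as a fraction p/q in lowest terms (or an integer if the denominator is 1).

Answer: 8253606875466556048185/38685626227668133590597632

Derivation:
To be at 0 after 44 steps: need exactly 22 steps of +1 and 22 of -1.
Number of such sequences: C(44,22) = 2104098963720
Each has probability (3/4)^22 · (1/4)^22 = 31381059609/309485009821345068724781056
P = 2104098963720 · 31381059609/309485009821345068724781056 = 8253606875466556048185/38685626227668133590597632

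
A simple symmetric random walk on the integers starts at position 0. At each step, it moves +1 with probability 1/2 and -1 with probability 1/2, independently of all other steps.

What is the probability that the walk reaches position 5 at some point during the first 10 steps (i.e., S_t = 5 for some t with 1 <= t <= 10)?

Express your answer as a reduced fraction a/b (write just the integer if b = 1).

Count via complement. Let g(t,s) = #length-t paths at position s with S_1..S_t all ≠ 5.
g(t,s) = g(t-1,s-1) + g(t-1,s+1) for s ≠ 5; g(t,5) = 0.
t=0: g(0,0)=1
t=1: g(1,-1)=1 g(1,1)=1
t=2: g(2,-2)=1 g(2,0)=2 g(2,2)=1
t=3: g(3,-3)=1 g(3,-1)=3 g(3,1)=3 g(3,3)=1
t=4: g(4,-4)=1 g(4,-2)=4 g(4,0)=6 g(4,2)=4 g(4,4)=1
t=5: g(5,-5)=1 g(5,-3)=5 g(5,-1)=10 g(5,1)=10 g(5,3)=5
t=6: g(6,-6)=1 g(6,-4)=6 g(6,-2)=15 g(6,0)=20 g(6,2)=15 g(6,4)=5
t=7: g(7,-7)=1 g(7,-5)=7 g(7,-3)=21 g(7,-1)=35 g(7,1)=35 g(7,3)=20
t=8: g(8,-8)=1 g(8,-6)=8 g(8,-4)=28 g(8,-2)=56 g(8,0)=70 g(8,2)=55 g(8,4)=20
t=9: g(9,-9)=1 g(9,-7)=9 g(9,-5)=36 g(9,-3)=84 g(9,-1)=126 g(9,1)=125 g(9,3)=75
t=10: g(10,-10)=1 g(10,-8)=10 g(10,-6)=45 g(10,-4)=120 g(10,-2)=210 g(10,0)=251 g(10,2)=200 g(10,4)=75
Paths never hitting 5: Σ_s g(10,s) = 912
Paths hitting 5: 2^10 - 912 = 112
P = 112/1024 = 7/64

Answer: 7/64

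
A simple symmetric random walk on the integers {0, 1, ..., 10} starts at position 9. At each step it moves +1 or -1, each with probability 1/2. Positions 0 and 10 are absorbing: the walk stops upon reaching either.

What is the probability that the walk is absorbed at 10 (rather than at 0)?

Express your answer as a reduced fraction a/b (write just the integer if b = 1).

Symmetric walk (p = 1/2): the harmonic-function argument gives P(hit 10 before 0 | start at 9) = a/N.
P = 9/10 = 9/10

Answer: 9/10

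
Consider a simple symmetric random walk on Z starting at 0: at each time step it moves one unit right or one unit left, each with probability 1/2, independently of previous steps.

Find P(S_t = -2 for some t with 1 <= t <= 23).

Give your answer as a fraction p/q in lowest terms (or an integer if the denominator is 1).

Answer: 1421113/2097152

Derivation:
Count via complement. Let g(t,s) = #length-t paths at position s with S_1..S_t all ≠ -2.
g(t,s) = g(t-1,s-1) + g(t-1,s+1) for s ≠ -2; g(t,-2) = 0.
t=0: g(0,0)=1
t=1: g(1,-1)=1 g(1,1)=1
t=2: g(2,0)=2 g(2,2)=1
t=3: g(3,-1)=2 g(3,1)=3 g(3,3)=1
t=4: g(4,0)=5 g(4,2)=4 g(4,4)=1
t=5: g(5,-1)=5 g(5,1)=9 g(5,3)=5 g(5,5)=1
t=6: g(6,0)=14 g(6,2)=14 g(6,4)=6 g(6,6)=1
t=7: g(7,-1)=14 g(7,1)=28 g(7,3)=20 g(7,5)=7 g(7,7)=1
t=8: g(8,0)=42 g(8,2)=48 g(8,4)=27 g(8,6)=8 g(8,8)=1
t=9: g(9,-1)=42 g(9,1)=90 g(9,3)=75 g(9,5)=35 g(9,7)=9 g(9,9)=1
t=10: g(10,0)=132 g(10,2)=165 g(10,4)=110 g(10,6)=44 g(10,8)=10 g(10,10)=1
t=11: g(11,-1)=132 g(11,1)=297 g(11,3)=275 g(11,5)=154 g(11,7)=54 g(11,9)=11 g(11,11)=1
t=12: g(12,0)=429 g(12,2)=572 g(12,4)=429 g(12,6)=208 g(12,8)=65 g(12,10)=12 g(12,12)=1
t=13: g(13,-1)=429 g(13,1)=1001 g(13,3)=1001 g(13,5)=637 g(13,7)=273 g(13,9)=77 g(13,11)=13 g(13,13)=1
t=14: g(14,0)=1430 g(14,2)=2002 g(14,4)=1638 g(14,6)=910 g(14,8)=350 g(14,10)=90 g(14,12)=14 g(14,14)=1
t=15: g(15,-1)=1430 g(15,1)=3432 g(15,3)=3640 g(15,5)=2548 g(15,7)=1260 g(15,9)=440 g(15,11)=104 g(15,13)=15 g(15,15)=1
t=16: g(16,0)=4862 g(16,2)=7072 g(16,4)=6188 g(16,6)=3808 g(16,8)=1700 g(16,10)=544 g(16,12)=119 g(16,14)=16 g(16,16)=1
t=17: g(17,-1)=4862 g(17,1)=11934 g(17,3)=13260 g(17,5)=9996 g(17,7)=5508 g(17,9)=2244 g(17,11)=663 g(17,13)=135 g(17,15)=17 g(17,17)=1
t=18: g(18,0)=16796 g(18,2)=25194 g(18,4)=23256 g(18,6)=15504 g(18,8)=7752 g(18,10)=2907 g(18,12)=798 g(18,14)=152 g(18,16)=18 g(18,18)=1
t=19: g(19,-1)=16796 g(19,1)=41990 g(19,3)=48450 g(19,5)=38760 g(19,7)=23256 g(19,9)=10659 g(19,11)=3705 g(19,13)=950 g(19,15)=170 g(19,17)=19 g(19,19)=1
t=20: g(20,0)=58786 g(20,2)=90440 g(20,4)=87210 g(20,6)=62016 g(20,8)=33915 g(20,10)=14364 g(20,12)=4655 g(20,14)=1120 g(20,16)=189 g(20,18)=20 g(20,20)=1
t=21: g(21,-1)=58786 g(21,1)=149226 g(21,3)=177650 g(21,5)=149226 g(21,7)=95931 g(21,9)=48279 g(21,11)=19019 g(21,13)=5775 g(21,15)=1309 g(21,17)=209 g(21,19)=21 g(21,21)=1
t=22: g(22,0)=208012 g(22,2)=326876 g(22,4)=326876 g(22,6)=245157 g(22,8)=144210 g(22,10)=67298 g(22,12)=24794 g(22,14)=7084 g(22,16)=1518 g(22,18)=230 g(22,20)=22 g(22,22)=1
t=23: g(23,-1)=208012 g(23,1)=534888 g(23,3)=653752 g(23,5)=572033 g(23,7)=389367 g(23,9)=211508 g(23,11)=92092 g(23,13)=31878 g(23,15)=8602 g(23,17)=1748 g(23,19)=252 g(23,21)=23 g(23,23)=1
Paths never hitting -2: Σ_s g(23,s) = 2704156
Paths hitting -2: 2^23 - 2704156 = 5684452
P = 5684452/8388608 = 1421113/2097152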